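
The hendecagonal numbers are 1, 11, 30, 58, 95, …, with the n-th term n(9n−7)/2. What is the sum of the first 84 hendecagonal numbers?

Σ i(9i−7)/2 = (9Σi² − 7Σi) / 2 over i = 1..84.
Σi = 3570 and Σi² = 201110.
(9·201110 − 7·3570) / 2 = 1785000/2 = 892500.

892500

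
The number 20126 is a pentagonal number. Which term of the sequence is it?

116

Set n(3n−1)/2 = 20126, giving 3n² − n − 40252 = 0.
The discriminant is 1 + 24·20126 = 483025, and √483025 = 695.
So n = (1 + 695) / 6 = 696/6 = 116.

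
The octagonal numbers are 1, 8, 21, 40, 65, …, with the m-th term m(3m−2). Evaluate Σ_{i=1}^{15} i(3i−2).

Σ i(3i−2) = 3Σi² − 2Σi over i = 1..15.
Σi = 120 and Σi² = 1240.
3·1240 − 2·120 = 3480.

3480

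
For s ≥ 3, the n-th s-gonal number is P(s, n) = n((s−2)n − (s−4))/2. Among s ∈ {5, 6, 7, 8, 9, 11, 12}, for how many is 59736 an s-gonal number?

1

s = 5: P(5, 199) = 59302 and P(5, 200) = 59900; 59736 is not s-gonal.
s = 6: P(6, 173) = 59685 and P(6, 174) = 60378; 59736 is not s-gonal.
s = 7: P(7, 154) = 59059 and P(7, 155) = 59830; 59736 is not s-gonal.
s = 8: P(8, 141) = 59361 and P(8, 142) = 60208; 59736 is not s-gonal.
s = 9: P(9, 131) = 59736. ✓
s = 11: P(11, 115) = 59110 and P(11, 116) = 60146; 59736 is not s-gonal.
s = 12: P(12, 109) = 58969 and P(12, 110) = 60060; 59736 is not s-gonal.
Hits: s ∈ {9} → 1.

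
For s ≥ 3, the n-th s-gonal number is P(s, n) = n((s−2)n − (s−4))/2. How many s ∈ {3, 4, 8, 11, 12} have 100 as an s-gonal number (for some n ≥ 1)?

s = 3: P(3, 13) = 91 and P(3, 14) = 105; 100 is not s-gonal.
s = 4: P(4, 10) = 100. ✓
s = 8: P(8, 6) = 96 and P(8, 7) = 133; 100 is not s-gonal.
s = 11: P(11, 5) = 95 and P(11, 6) = 141; 100 is not s-gonal.
s = 12: P(12, 4) = 64 and P(12, 5) = 105; 100 is not s-gonal.
Hits: s ∈ {4} → 1.

1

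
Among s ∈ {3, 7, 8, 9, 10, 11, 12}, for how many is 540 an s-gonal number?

2

s = 3: P(3, 32) = 528 and P(3, 33) = 561; 540 is not s-gonal.
s = 7: P(7, 15) = 540. ✓
s = 8: P(8, 13) = 481 and P(8, 14) = 560; 540 is not s-gonal.
s = 9: P(9, 12) = 474 and P(9, 13) = 559; 540 is not s-gonal.
s = 10: P(10, 12) = 540. ✓
s = 11: P(11, 11) = 506 and P(11, 12) = 606; 540 is not s-gonal.
s = 12: P(12, 10) = 460 and P(12, 11) = 561; 540 is not s-gonal.
Hits: s ∈ {7, 10} → 2.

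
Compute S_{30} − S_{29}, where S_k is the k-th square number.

n² − (n−1)² = 2n − 1, so 30² − 29² = 2·30 − 1 = 59.

59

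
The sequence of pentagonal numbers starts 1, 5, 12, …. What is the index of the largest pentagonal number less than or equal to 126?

9

Solve n(3n−1)/2 ≤ 126 for integer n.
n = 9 gives 117 ≤ 126, while n = 10 gives 145 > 126; so the answer is index 9.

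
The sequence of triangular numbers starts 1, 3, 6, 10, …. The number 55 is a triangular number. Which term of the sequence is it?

10

Set n(n+1)/2 = 55, giving n² + n − 110 = 0.
So n = (-1 + 21) / 2 = 20/2 = 10.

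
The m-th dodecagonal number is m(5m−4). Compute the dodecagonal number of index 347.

600657

The 347th dodecagonal number is n(5n−4) with n = 347.
347·(5·347 − 4) = 347·1731 = 600657.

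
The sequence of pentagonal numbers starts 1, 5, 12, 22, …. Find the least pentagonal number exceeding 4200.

Solve n(3n−1)/2 > 4200 for integer n.
The largest n with value ≤ 4200 is 53 (since 4187 ≤ 4200 < 4347), so the first above is n = 54, value 4347.

4347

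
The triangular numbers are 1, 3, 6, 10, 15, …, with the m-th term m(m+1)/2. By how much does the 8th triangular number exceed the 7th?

Consecutive triangular numbers differ by n: T_{8} − T_{7} = 8.

8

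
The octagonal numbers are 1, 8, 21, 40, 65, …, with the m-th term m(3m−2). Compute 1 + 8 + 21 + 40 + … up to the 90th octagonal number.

Σ i(3i−2) = 3Σi² − 2Σi over i = 1..90.
Σi = 4095 and Σi² = 247065.
3·247065 − 2·4095 = 733005.

733005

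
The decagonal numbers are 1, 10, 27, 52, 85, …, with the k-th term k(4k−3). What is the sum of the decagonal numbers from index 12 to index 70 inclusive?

457899

Σ i(4i−3) = 4Σi² − 3Σi over i = 12..70.
Σi = 2485 − 66 = 2419 and Σi² = 116795 − 506 = 116289.
4·116289 − 3·2419 = 457899.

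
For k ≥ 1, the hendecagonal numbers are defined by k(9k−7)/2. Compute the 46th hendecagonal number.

9361

46·(9·46 − 7)/2 = 46·407/2 = 9361.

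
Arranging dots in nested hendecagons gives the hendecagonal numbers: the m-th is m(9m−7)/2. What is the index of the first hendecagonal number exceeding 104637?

153

Solve n(9n−7)/2 > 104637 for integer n.
The largest n with value ≤ 104637 is 152 (since 103436 ≤ 104637 < 104805), so the first above is n = 153, value 104805.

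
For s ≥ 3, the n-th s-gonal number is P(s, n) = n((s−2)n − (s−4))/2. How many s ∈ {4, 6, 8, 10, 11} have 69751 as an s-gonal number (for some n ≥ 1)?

s = 4: P(4, 264) = 69696 and P(4, 265) = 70225; 69751 is not s-gonal.
s = 6: P(6, 187) = 69751. ✓
s = 8: P(8, 152) = 69008 and P(8, 153) = 69921; 69751 is not s-gonal.
s = 10: P(10, 132) = 69300 and P(10, 133) = 70357; 69751 is not s-gonal.
s = 11: P(11, 124) = 68758 and P(11, 125) = 69875; 69751 is not s-gonal.
Hits: s ∈ {6} → 1.

1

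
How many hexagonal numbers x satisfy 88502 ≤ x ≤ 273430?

160

The n-th hexagonal number is n(2n−1).
Smallest index with value ≥ 88502: n = 211 (giving 88831).
Largest index with value ≤ 273430: n = 370 (giving 273430).
Indices 211 through 370: 160 terms.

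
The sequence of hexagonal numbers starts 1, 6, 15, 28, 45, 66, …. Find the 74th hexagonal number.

The 74th hexagonal number is n(2n−1) with n = 74.
74·(2·74 − 1) = 74·147 = 10878.

10878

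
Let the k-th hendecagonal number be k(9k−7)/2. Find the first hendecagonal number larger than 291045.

291720

Solve n(9n−7)/2 > 291045 for integer n.
The largest n with value ≤ 291045 is 254 (since 289433 ≤ 291045 < 291720), so the first above is n = 255, value 291720.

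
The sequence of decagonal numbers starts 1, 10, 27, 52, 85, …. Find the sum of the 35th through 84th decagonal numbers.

Σ i(4i−3) = 4Σi² − 3Σi over i = 35..84.
Σi = 3570 − 595 = 2975 and Σi² = 201110 − 13685 = 187425.
4·187425 − 3·2975 = 740775.

740775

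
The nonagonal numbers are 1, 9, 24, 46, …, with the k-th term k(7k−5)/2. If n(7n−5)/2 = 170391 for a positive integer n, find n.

221

Set n(7n−5)/2 = 170391, giving 7n² − 5n − 340782 = 0.
The discriminant is 25 + 56·170391 = 9541921, and √9541921 = 3089.
So n = (5 + 3089) / 14 = 3094/14 = 221.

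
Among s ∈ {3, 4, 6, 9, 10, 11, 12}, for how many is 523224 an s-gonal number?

s = 3: P(3, 1022) = 522753 and P(3, 1023) = 523776; 523224 is not s-gonal.
s = 4: P(4, 723) = 522729 and P(4, 724) = 524176; 523224 is not s-gonal.
s = 6: P(6, 511) = 521731 and P(6, 512) = 523776; 523224 is not s-gonal.
s = 9: P(9, 387) = 523224. ✓
s = 10: P(10, 362) = 523090 and P(10, 363) = 525987; 523224 is not s-gonal.
s = 11: P(11, 341) = 522071 and P(11, 342) = 525141; 523224 is not s-gonal.
s = 12: P(12, 323) = 520353 and P(12, 324) = 523584; 523224 is not s-gonal.
Hits: s ∈ {9} → 1.

1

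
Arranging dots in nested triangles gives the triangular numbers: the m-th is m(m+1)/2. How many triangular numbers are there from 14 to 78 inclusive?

8

The n-th triangular number is n(n+1)/2.
Smallest index with value ≥ 14: n = 5 (giving 15).
Largest index with value ≤ 78: n = 12 (giving 78).
Indices 5 through 12: 8 terms.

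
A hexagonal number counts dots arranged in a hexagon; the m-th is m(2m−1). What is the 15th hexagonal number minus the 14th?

Consecutive hexagonal numbers differ by 4n − 3: here 4·15 − 3 = 57.

57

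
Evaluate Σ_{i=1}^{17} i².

1785

Σ_{i=1}^{17} i² = 17·18·35/6 = 1785.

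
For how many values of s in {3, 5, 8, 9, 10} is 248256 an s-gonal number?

1

s = 3: P(3, 704) = 248160 and P(3, 705) = 248865; 248256 is not s-gonal.
s = 5: P(5, 406) = 247051 and P(5, 407) = 248270; 248256 is not s-gonal.
s = 8: P(8, 288) = 248256. ✓
s = 9: P(9, 266) = 246981 and P(9, 267) = 248844; 248256 is not s-gonal.
s = 10: P(10, 249) = 247257 and P(10, 250) = 249250; 248256 is not s-gonal.
Hits: s ∈ {8} → 1.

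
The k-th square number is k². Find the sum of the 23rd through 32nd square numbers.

Σ_{i=23}^{32} i² = 11440 − 3795 = 7645.

7645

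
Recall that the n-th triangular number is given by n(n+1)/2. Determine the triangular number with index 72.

The 72nd triangular number is n(n+1)/2 with n = 72.
72·73/2 = 5256/2 = 2628.

2628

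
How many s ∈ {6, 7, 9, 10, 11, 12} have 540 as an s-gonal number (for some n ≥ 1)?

2

s = 6: P(6, 16) = 496 and P(6, 17) = 561; 540 is not s-gonal.
s = 7: P(7, 15) = 540. ✓
s = 9: P(9, 12) = 474 and P(9, 13) = 559; 540 is not s-gonal.
s = 10: P(10, 12) = 540. ✓
s = 11: P(11, 11) = 506 and P(11, 12) = 606; 540 is not s-gonal.
s = 12: P(12, 10) = 460 and P(12, 11) = 561; 540 is not s-gonal.
Hits: s ∈ {7, 10} → 2.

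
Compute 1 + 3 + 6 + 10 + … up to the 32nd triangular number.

Σ i(i+1)/2 = (Σi² + Σi) / 2 over i = 1..32.
Σi = 528 and Σi² = 11440.
(1·11440 + 1·528) / 2 = 11968/2 = 5984.

5984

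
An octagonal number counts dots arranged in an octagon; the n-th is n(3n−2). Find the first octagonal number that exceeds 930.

Solve n(3n−2) > 930 for integer n.
The largest n with value ≤ 930 is 17 (since 833 ≤ 930 < 936), so the first above is n = 18, value 936.

936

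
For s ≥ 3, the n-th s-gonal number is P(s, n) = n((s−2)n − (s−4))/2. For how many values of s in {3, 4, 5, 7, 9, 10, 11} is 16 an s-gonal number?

s = 3: P(3, 5) = 15 and P(3, 6) = 21; 16 is not s-gonal.
s = 4: P(4, 4) = 16. ✓
s = 5: P(5, 3) = 12 and P(5, 4) = 22; 16 is not s-gonal.
s = 7: P(7, 2) = 7 and P(7, 3) = 18; 16 is not s-gonal.
s = 9: P(9, 2) = 9 and P(9, 3) = 24; 16 is not s-gonal.
s = 10: P(10, 2) = 10 and P(10, 3) = 27; 16 is not s-gonal.
s = 11: P(11, 2) = 11 and P(11, 3) = 30; 16 is not s-gonal.
Hits: s ∈ {4} → 1.

1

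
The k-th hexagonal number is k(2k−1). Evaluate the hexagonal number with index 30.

1770

30·(2·30 − 1) = 30·59 = 1770.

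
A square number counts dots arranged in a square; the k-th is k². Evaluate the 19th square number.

361

The 19th square number is n² with n = 19.
19² = 361.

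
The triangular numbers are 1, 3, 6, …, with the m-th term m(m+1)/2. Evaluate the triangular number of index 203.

20706

The 203rd triangular number is n(n+1)/2 with n = 203.
203·204/2 = 41412/2 = 20706.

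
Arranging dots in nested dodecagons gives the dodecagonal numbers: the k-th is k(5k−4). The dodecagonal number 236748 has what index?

218

Set n(5n−4) = 236748, giving 5n² − 4n − 236748 = 0.
So n = (4 + 2176) / 10 = 2180/10 = 218.
Check: 218·(5·218 − 4) = 236748. ✓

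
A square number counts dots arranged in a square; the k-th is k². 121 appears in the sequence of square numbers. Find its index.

11

We need n² = 121, so n = √121 = 11.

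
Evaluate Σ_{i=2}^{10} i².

Σ_{i=2}^{10} i² = 385 − 1 = 384.

384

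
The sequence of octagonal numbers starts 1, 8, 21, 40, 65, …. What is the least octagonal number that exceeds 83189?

Solve n(3n−2) > 83189 for integer n.
The largest n with value ≤ 83189 is 166 (since 82336 ≤ 83189 < 83333), so the first above is n = 167, value 83333.

83333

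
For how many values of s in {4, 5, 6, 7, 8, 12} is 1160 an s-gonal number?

s = 4: P(4, 34) = 1156 and P(4, 35) = 1225; 1160 is not s-gonal.
s = 5: P(5, 27) = 1080 and P(5, 28) = 1162; 1160 is not s-gonal.
s = 6: P(6, 24) = 1128 and P(6, 25) = 1225; 1160 is not s-gonal.
s = 7: P(7, 21) = 1071 and P(7, 22) = 1177; 1160 is not s-gonal.
s = 8: P(8, 20) = 1160. ✓
s = 12: P(12, 15) = 1065 and P(12, 16) = 1216; 1160 is not s-gonal.
Hits: s ∈ {8} → 1.

1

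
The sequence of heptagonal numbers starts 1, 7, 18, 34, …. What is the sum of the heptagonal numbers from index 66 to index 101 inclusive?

632706

Σ i(5i−3)/2 = (5Σi² − 3Σi) / 2 over i = 66..101.
Σi = 5151 − 2145 = 3006 and Σi² = 348551 − 93665 = 254886.
(5·254886 − 3·3006) / 2 = 1265412/2 = 632706.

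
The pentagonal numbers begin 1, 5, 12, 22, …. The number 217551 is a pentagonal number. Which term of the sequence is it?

381

Set n(3n−1)/2 = 217551, giving 3n² − n − 435102 = 0.
The discriminant is 1 + 24·217551 = 5221225, and √5221225 = 2285.
So n = (1 + 2285) / 6 = 2286/6 = 381.
Check: 381·(3·381 − 1)/2 = 217551. ✓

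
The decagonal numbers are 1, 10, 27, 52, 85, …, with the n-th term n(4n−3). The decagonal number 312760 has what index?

280

Set n(4n−3) = 312760, giving 4n² − 3n − 312760 = 0.
The discriminant is 9 + 16·312760 = 5004169, and √5004169 = 2237.
So n = (3 + 2237) / 8 = 2240/8 = 280.
Check: 280·(4·280 − 3) = 312760. ✓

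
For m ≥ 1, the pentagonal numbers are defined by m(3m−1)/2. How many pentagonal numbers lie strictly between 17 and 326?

The n-th pentagonal number is n(3n−1)/2.
Smallest index with value > 17: n = 4 (giving 22).
Largest index with value < 326: n = 14 (giving 287).
Indices 4 through 14: 11 terms.

11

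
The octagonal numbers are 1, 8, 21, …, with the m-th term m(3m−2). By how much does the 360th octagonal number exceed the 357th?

360·(3·360 − 2) = 388080 and 357·(3·357 − 2) = 381633.
Difference: 388080 − 381633 = 6447.

6447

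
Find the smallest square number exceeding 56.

Solve n² > 56 for integer n.
The largest n with value ≤ 56 is 7 (since 49 ≤ 56 < 64), so the first above is n = 8, value 64.

64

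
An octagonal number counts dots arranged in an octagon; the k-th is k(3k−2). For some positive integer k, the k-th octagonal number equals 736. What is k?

Set n(3n−2) = 736, giving 3n² − 2n − 736 = 0.
The discriminant is 4 + 12·736 = 8836, and √8836 = 94.
So n = (2 + 94) / 6 = 96/6 = 16.

16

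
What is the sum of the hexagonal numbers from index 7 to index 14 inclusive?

1764

Σ i(2i−1) = 2Σi² − Σi over i = 7..14.
Σi = 105 − 21 = 84 and Σi² = 1015 − 91 = 924.
2·924 − 1·84 = 1764.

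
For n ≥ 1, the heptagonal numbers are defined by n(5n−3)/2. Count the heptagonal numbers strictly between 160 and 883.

11

The n-th heptagonal number is n(5n−3)/2.
Smallest index with value > 160: n = 9 (giving 189).
Largest index with value < 883: n = 19 (giving 874).
Indices 9 through 19: 11 terms.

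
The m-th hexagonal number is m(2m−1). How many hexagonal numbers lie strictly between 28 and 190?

5

The n-th hexagonal number is n(2n−1).
Smallest index with value > 28: n = 5 (giving 45).
Largest index with value < 190: n = 9 (giving 153).
Indices 5 through 9: 5 terms.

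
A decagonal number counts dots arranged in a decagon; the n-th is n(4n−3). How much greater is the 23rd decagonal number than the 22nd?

Consecutive decagonal numbers differ by 8n − 7: here 8·23 − 7 = 177.

177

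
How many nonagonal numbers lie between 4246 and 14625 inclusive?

The n-th nonagonal number is n(7n−5)/2.
Smallest index with value ≥ 4246: n = 36 (giving 4446).
Largest index with value ≤ 14625: n = 65 (giving 14625).
Indices 36 through 65: 30 terms.

30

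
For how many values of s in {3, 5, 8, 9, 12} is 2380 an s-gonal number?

s = 3: P(3, 68) = 2346 and P(3, 69) = 2415; 2380 is not s-gonal.
s = 5: P(5, 40) = 2380. ✓
s = 8: P(8, 28) = 2296 and P(8, 29) = 2465; 2380 is not s-gonal.
s = 9: P(9, 26) = 2301 and P(9, 27) = 2484; 2380 is not s-gonal.
s = 12: P(12, 22) = 2332 and P(12, 23) = 2553; 2380 is not s-gonal.
Hits: s ∈ {5} → 1.

1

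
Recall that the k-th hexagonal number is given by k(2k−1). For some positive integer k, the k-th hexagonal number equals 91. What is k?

Set n(2n−1) = 91, giving 2n² − n − 91 = 0.
So n = (1 + 27) / 4 = 28/4 = 7.

7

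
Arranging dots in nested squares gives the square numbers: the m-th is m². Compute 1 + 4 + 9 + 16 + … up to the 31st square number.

10416

Σ_{i=1}^{31} i² = 31·32·63/6 = 10416.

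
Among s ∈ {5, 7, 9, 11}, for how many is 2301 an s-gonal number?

s = 5: P(5, 39) = 2262 and P(5, 40) = 2380; 2301 is not s-gonal.
s = 7: P(7, 30) = 2205 and P(7, 31) = 2356; 2301 is not s-gonal.
s = 9: P(9, 26) = 2301. ✓
s = 11: P(11, 23) = 2300 and P(11, 24) = 2508; 2301 is not s-gonal.
Hits: s ∈ {9} → 1.

1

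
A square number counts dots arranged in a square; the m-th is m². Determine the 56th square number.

3136

The 56th square number is n² with n = 56.
56² = 3136.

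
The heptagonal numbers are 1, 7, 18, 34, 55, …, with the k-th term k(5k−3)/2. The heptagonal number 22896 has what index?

Set n(5n−3)/2 = 22896, giving 5n² − 3n − 45792 = 0.
The discriminant is 9 + 40·22896 = 915849, and √915849 = 957.
So n = (3 + 957) / 10 = 960/10 = 96.

96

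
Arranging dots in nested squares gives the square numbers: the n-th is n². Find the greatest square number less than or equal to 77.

Solve n² ≤ 77 for integer n.
n = 8 gives 64 ≤ 77, while n = 9 gives 81 > 77; so the answer is 64.

64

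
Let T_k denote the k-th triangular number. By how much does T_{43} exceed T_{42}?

43

Consecutive triangular numbers differ by n: T_{43} − T_{42} = 43.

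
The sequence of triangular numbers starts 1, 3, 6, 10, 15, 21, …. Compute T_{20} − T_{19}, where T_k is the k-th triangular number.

20

Consecutive triangular numbers differ by n: T_{20} − T_{19} = 20.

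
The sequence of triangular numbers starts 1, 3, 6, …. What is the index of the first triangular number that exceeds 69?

Solve n(n+1)/2 > 69 for integer n.
The largest n with value ≤ 69 is 11 (since 66 ≤ 69 < 78), so the first above is n = 12, value 78.

12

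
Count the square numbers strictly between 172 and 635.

The n-th square number is n².
Smallest index with value > 172: n = 14 (giving 196).
Largest index with value < 635: n = 25 (giving 625).
Indices 14 through 25: 12 terms.

12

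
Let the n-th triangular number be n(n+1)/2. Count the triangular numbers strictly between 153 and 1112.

The n-th triangular number is n(n+1)/2.
Smallest index with value > 153: n = 18 (giving 171).
Largest index with value < 1112: n = 46 (giving 1081).
Indices 18 through 46: 29 terms.

29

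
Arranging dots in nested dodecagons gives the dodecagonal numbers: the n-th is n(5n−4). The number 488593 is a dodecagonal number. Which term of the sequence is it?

Set n(5n−4) = 488593, giving 5n² − 4n − 488593 = 0.
So n = (4 + 3126) / 10 = 3130/10 = 313.
Check: 313·(5·313 − 4) = 488593. ✓

313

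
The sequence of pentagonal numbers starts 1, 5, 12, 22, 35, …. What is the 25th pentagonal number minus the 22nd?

210

25·(3·25 − 1)/2 = 925 and 22·(3·22 − 1)/2 = 715.
Difference: 925 − 715 = 210.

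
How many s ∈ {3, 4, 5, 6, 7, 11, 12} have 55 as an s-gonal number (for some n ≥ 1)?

2

s = 3: P(3, 10) = 55. ✓
s = 4: P(4, 7) = 49 and P(4, 8) = 64; 55 is not s-gonal.
s = 5: P(5, 6) = 51 and P(5, 7) = 70; 55 is not s-gonal.
s = 6: P(6, 5) = 45 and P(6, 6) = 66; 55 is not s-gonal.
s = 7: P(7, 5) = 55. ✓
s = 11: P(11, 3) = 30 and P(11, 4) = 58; 55 is not s-gonal.
s = 12: P(12, 3) = 33 and P(12, 4) = 64; 55 is not s-gonal.
Hits: s ∈ {3, 7} → 2.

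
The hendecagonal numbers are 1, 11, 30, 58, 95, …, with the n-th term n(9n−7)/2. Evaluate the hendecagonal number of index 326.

The 326th hendecagonal number is n(9n−7)/2 with n = 326.
326·(9·326 − 7)/2 = 326·2927/2 = 477101.

477101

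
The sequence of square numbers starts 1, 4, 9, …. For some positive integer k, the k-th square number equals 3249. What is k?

57

We need n² = 3249, so n = √3249 = 57.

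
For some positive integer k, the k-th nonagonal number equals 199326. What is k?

239

Set n(7n−5)/2 = 199326, giving 7n² − 5n − 398652 = 0.
So n = (5 + 3341) / 14 = 3346/14 = 239.
Check: 239·(7·239 − 5)/2 = 199326. ✓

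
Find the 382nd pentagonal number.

The 382nd pentagonal number is n(3n−1)/2 with n = 382.
382·(3·382 − 1)/2 = 382·1145/2 = 218695.

218695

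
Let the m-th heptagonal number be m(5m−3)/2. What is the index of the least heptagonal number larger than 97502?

Solve n(5n−3)/2 > 97502 for integer n.
The largest n with value ≤ 97502 is 197 (since 96727 ≤ 97502 < 97713), so the first above is n = 198, value 97713.

198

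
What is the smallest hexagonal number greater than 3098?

3160

Solve n(2n−1) > 3098 for integer n.
The largest n with value ≤ 3098 is 39 (since 3003 ≤ 3098 < 3160), so the first above is n = 40, value 3160.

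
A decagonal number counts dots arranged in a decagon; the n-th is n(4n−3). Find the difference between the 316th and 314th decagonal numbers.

5034

316·(4·316 − 3) = 398476 and 314·(4·314 − 3) = 393442.
Difference: 398476 − 393442 = 5034.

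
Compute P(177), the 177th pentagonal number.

46905

The 177th pentagonal number is n(3n−1)/2 with n = 177.
177·(3·177 − 1)/2 = 177·530/2 = 177·265 = 46905.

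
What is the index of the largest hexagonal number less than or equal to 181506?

Solve n(2n−1) ≤ 181506 for integer n.
n = 301 gives 180901 ≤ 181506, while n = 302 gives 182106 > 181506; so the answer is index 301.

301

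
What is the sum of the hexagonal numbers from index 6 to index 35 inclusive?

29095

Σ i(2i−1) = 2Σi² − Σi over i = 6..35.
Σi = 630 − 15 = 615 and Σi² = 14910 − 55 = 14855.
2·14855 − 1·615 = 29095.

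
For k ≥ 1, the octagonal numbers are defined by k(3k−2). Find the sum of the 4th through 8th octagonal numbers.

510

Σ i(3i−2) = 3Σi² − 2Σi over i = 4..8.
Σi = 36 − 6 = 30 and Σi² = 204 − 14 = 190.
3·190 − 2·30 = 510.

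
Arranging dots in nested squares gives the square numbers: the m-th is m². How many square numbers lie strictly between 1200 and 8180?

56

The n-th square number is n².
Smallest index with value > 1200: n = 35 (giving 1225).
Largest index with value < 8180: n = 90 (giving 8100).
Indices 35 through 90: 56 terms.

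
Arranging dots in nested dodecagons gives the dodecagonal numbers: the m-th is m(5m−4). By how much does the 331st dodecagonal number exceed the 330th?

3301

Consecutive dodecagonal numbers differ by 10n − 9: here 10·331 − 9 = 3301.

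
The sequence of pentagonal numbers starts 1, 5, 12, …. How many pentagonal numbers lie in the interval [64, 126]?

3

The n-th pentagonal number is n(3n−1)/2.
Smallest index with value ≥ 64: n = 7 (giving 70).
Largest index with value ≤ 126: n = 9 (giving 117).
Indices 7 through 9: 3 terms.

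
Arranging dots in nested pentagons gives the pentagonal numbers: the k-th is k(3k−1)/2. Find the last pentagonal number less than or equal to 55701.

Solve n(3n−1)/2 ≤ 55701 for integer n.
n = 192 gives 55200 ≤ 55701, while n = 193 gives 55777 > 55701; so the answer is 55200.

55200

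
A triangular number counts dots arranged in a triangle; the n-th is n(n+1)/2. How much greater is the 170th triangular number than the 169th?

Consecutive triangular numbers differ by n: T_{170} − T_{169} = 170.

170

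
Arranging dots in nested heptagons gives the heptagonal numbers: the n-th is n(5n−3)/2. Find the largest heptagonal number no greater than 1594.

1525

Solve n(5n−3)/2 ≤ 1594 for integer n.
n = 25 gives 1525 ≤ 1594, while n = 26 gives 1651 > 1594; so the answer is 1525.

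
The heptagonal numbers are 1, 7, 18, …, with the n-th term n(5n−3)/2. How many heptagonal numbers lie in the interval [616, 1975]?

The n-th heptagonal number is n(5n−3)/2.
Smallest index with value ≥ 616: n = 16 (giving 616).
Largest index with value ≤ 1975: n = 28 (giving 1918).
Indices 16 through 28: 13 terms.

13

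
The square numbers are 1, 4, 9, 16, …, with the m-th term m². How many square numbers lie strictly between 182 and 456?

8

The n-th square number is n².
Smallest index with value > 182: n = 14 (giving 196).
Largest index with value < 456: n = 21 (giving 441).
Indices 14 through 21: 8 terms.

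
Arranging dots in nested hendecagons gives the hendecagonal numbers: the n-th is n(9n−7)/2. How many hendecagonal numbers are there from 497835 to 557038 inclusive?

The n-th hendecagonal number is n(9n−7)/2.
Smallest index with value ≥ 497835: n = 333 (giving 497835).
Largest index with value ≤ 557038: n = 352 (giving 556336).
Indices 333 through 352: 20 terms.

20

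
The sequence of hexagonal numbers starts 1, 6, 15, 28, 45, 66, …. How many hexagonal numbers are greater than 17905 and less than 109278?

The n-th hexagonal number is n(2n−1).
Smallest index with value > 17905: n = 95 (giving 17955).
Largest index with value < 109278: n = 233 (giving 108345).
Indices 95 through 233: 139 terms.

139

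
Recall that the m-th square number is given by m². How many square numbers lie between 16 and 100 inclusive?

The n-th square number is n².
Smallest index with value ≥ 16: n = 4 (giving 16).
Largest index with value ≤ 100: n = 10 (giving 100).
Indices 4 through 10: 7 terms.

7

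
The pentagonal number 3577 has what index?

49

Set n(3n−1)/2 = 3577, giving 3n² − n − 7154 = 0.
So n = (1 + 293) / 6 = 294/6 = 49.
Check: 49·(3·49 − 1)/2 = 3577. ✓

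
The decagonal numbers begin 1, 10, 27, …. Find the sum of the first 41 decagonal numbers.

92701

Σ i(4i−3) = 4Σi² − 3Σi over i = 1..41.
Σi = 861 and Σi² = 23821.
4·23821 − 3·861 = 92701.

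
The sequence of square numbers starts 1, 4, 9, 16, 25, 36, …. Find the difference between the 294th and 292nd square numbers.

294² = 86436 and 292² = 85264.
Difference: 86436 − 85264 = 1172.

1172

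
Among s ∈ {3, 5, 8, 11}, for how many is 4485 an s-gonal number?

1

s = 3: P(3, 94) = 4465 and P(3, 95) = 4560; 4485 is not s-gonal.
s = 5: P(5, 54) = 4347 and P(5, 55) = 4510; 4485 is not s-gonal.
s = 8: P(8, 39) = 4485. ✓
s = 11: P(11, 31) = 4216 and P(11, 32) = 4496; 4485 is not s-gonal.
Hits: s ∈ {8} → 1.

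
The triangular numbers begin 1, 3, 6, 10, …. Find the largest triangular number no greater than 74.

66

Solve n(n+1)/2 ≤ 74 for integer n.
n = 11 gives 66 ≤ 74, while n = 12 gives 78 > 74; so the answer is 66.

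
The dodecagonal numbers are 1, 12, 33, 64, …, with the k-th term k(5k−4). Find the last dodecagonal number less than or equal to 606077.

604128

Solve n(5n−4) ≤ 606077 for integer n.
n = 348 gives 604128 ≤ 606077, while n = 349 gives 607609 > 606077; so the answer is 604128.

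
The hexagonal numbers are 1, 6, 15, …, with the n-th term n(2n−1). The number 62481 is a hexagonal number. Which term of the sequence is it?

Set n(2n−1) = 62481, giving 2n² − n − 62481 = 0.
So n = (1 + 707) / 4 = 708/4 = 177.
Check: 177·(2·177 − 1) = 62481. ✓

177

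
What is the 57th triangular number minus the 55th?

113

57·58/2 = 1653 and 55·56/2 = 1540.
Difference: 1653 − 1540 = 113.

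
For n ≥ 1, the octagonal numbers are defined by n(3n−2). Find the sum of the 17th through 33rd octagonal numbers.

32249

Σ i(3i−2) = 3Σi² − 2Σi over i = 17..33.
Σi = 561 − 136 = 425 and Σi² = 12529 − 1496 = 11033.
3·11033 − 2·425 = 32249.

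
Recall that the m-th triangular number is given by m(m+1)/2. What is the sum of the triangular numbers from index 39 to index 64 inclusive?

Σ i(i+1)/2 = (Σi² + Σi) / 2 over i = 39..64.
Σi = 2080 − 741 = 1339 and Σi² = 89440 − 19019 = 70421.
(1·70421 + 1·1339) / 2 = 71760/2 = 35880.

35880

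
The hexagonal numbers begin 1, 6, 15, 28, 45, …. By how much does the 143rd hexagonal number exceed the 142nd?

Consecutive hexagonal numbers differ by 4n − 3: here 4·143 − 3 = 569.

569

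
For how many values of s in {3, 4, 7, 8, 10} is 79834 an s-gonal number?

1

s = 3: P(3, 399) = 79800 and P(3, 400) = 80200; 79834 is not s-gonal.
s = 4: P(4, 282) = 79524 and P(4, 283) = 80089; 79834 is not s-gonal.
s = 7: P(7, 179) = 79834. ✓
s = 8: P(8, 163) = 79381 and P(8, 164) = 80360; 79834 is not s-gonal.
s = 10: P(10, 141) = 79101 and P(10, 142) = 80230; 79834 is not s-gonal.
Hits: s ∈ {7} → 1.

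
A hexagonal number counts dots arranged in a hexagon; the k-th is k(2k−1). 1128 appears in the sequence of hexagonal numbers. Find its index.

24

Set n(2n−1) = 1128, giving 2n² − n − 1128 = 0.
The discriminant is 1 + 8·1128 = 9025, and √9025 = 95.
So n = (1 + 95) / 4 = 96/4 = 24.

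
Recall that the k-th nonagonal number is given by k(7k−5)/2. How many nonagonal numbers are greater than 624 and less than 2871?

15

The n-th nonagonal number is n(7n−5)/2.
Smallest index with value > 624: n = 14 (giving 651).
Largest index with value < 2871: n = 28 (giving 2674).
Indices 14 through 28: 15 terms.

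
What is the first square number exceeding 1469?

1521

Solve n² > 1469 for integer n.
The largest n with value ≤ 1469 is 38 (since 1444 ≤ 1469 < 1521), so the first above is n = 39, value 1521.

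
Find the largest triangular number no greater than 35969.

35778

Solve n(n+1)/2 ≤ 35969 for integer n.
n = 267 gives 35778 ≤ 35969, while n = 268 gives 36046 > 35969; so the answer is 35778.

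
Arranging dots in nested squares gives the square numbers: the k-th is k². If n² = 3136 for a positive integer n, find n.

We need n² = 3136, so n = √3136 = 56.

56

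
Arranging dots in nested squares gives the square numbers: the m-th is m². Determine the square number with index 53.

The 53rd square number is n² with n = 53.
53² = 2809.

2809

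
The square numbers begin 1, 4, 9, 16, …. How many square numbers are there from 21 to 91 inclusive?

The n-th square number is n².
Smallest index with value ≥ 21: n = 5 (giving 25).
Largest index with value ≤ 91: n = 9 (giving 81).
Indices 5 through 9: 5 terms.

5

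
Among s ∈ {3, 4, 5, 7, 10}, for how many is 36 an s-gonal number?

s = 3: P(3, 8) = 36. ✓
s = 4: P(4, 6) = 36. ✓
s = 5: P(5, 5) = 35 and P(5, 6) = 51; 36 is not s-gonal.
s = 7: P(7, 4) = 34 and P(7, 5) = 55; 36 is not s-gonal.
s = 10: P(10, 3) = 27 and P(10, 4) = 52; 36 is not s-gonal.
Hits: s ∈ {3, 4} → 2.

2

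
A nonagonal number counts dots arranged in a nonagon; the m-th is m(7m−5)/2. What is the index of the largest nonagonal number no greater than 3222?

30

Solve n(7n−5)/2 ≤ 3222 for integer n.
n = 30 gives 3075 ≤ 3222, while n = 31 gives 3286 > 3222; so the answer is index 30.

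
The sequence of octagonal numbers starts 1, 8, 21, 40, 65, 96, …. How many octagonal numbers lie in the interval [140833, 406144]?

152

The n-th octagonal number is n(3n−2).
Smallest index with value ≥ 140833: n = 217 (giving 140833).
Largest index with value ≤ 406144: n = 368 (giving 405536).
Indices 217 through 368: 152 terms.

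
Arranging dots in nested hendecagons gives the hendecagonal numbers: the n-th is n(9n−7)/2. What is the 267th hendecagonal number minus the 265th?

267·(9·267 − 7)/2 = 319866 and 265·(9·265 − 7)/2 = 315085.
Difference: 319866 − 315085 = 4781.

4781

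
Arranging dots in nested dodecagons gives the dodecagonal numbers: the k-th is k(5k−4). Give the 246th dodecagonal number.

301596

The 246th dodecagonal number is n(5n−4) with n = 246.
246·(5·246 − 4) = 246·1226 = 301596.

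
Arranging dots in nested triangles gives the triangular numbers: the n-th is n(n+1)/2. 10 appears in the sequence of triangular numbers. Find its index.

4

Set n(n+1)/2 = 10, giving n² + n − 20 = 0.
The discriminant is 1 + 8·10 = 81, and √81 = 9.
So n = (-1 + 9) / 2 = 8/2 = 4.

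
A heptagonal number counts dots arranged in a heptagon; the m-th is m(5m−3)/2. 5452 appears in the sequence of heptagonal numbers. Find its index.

Set n(5n−3)/2 = 5452, giving 5n² − 3n − 10904 = 0.
The discriminant is 9 + 40·5452 = 218089, and √218089 = 467.
So n = (3 + 467) / 10 = 470/10 = 47.
Check: 47·(5·47 − 3)/2 = 5452. ✓

47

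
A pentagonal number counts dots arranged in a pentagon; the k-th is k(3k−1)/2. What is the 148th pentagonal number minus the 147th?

442

Consecutive pentagonal numbers differ by 3n − 2: here 3·148 − 2 = 442.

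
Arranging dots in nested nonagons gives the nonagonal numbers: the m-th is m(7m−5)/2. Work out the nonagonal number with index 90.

28125

90·(7·90 − 5)/2 = 90·625/2 = 28125.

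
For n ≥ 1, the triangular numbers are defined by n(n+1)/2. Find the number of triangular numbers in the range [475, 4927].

The n-th triangular number is n(n+1)/2.
Smallest index with value ≥ 475: n = 31 (giving 496).
Largest index with value ≤ 4927: n = 98 (giving 4851).
Indices 31 through 98: 68 terms.

68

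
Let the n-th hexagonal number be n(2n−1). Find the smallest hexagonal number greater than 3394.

3486

Solve n(2n−1) > 3394 for integer n.
The largest n with value ≤ 3394 is 41 (since 3321 ≤ 3394 < 3486), so the first above is n = 42, value 3486.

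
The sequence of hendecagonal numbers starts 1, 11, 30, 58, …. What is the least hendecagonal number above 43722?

43758

Solve n(9n−7)/2 > 43722 for integer n.
The largest n with value ≤ 43722 is 98 (since 42875 ≤ 43722 < 43758), so the first above is n = 99, value 43758.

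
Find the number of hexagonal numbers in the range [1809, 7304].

30

The n-th hexagonal number is n(2n−1).
Smallest index with value ≥ 1809: n = 31 (giving 1891).
Largest index with value ≤ 7304: n = 60 (giving 7140).
Indices 31 through 60: 30 terms.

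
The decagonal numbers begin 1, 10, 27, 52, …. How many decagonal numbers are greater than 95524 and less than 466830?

187

The n-th decagonal number is n(4n−3).
Smallest index with value > 95524: n = 155 (giving 95635).
Largest index with value < 466830: n = 341 (giving 464101).
Indices 155 through 341: 187 terms.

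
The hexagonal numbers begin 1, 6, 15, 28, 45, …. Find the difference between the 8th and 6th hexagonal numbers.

54

8·(2·8 − 1) = 120 and 6·(2·6 − 1) = 66.
Difference: 120 − 66 = 54.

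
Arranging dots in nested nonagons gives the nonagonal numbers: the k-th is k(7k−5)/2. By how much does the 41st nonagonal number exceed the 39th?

41·(7·41 − 5)/2 = 5781 and 39·(7·39 − 5)/2 = 5226.
Difference: 5781 − 5226 = 555.

555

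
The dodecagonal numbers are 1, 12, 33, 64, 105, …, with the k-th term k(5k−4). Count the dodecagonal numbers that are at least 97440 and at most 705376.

The n-th dodecagonal number is n(5n−4).
Smallest index with value ≥ 97440: n = 140 (giving 97440).
Largest index with value ≤ 705376: n = 376 (giving 705376).
Indices 140 through 376: 237 terms.

237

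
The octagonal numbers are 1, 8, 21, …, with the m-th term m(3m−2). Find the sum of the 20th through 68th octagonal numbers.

Σ i(3i−2) = 3Σi² − 2Σi over i = 20..68.
Σi = 2346 − 190 = 2156 and Σi² = 107134 − 2470 = 104664.
3·104664 − 2·2156 = 309680.

309680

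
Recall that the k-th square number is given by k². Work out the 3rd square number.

The 3rd square number is n² with n = 3.
3² = 9.

9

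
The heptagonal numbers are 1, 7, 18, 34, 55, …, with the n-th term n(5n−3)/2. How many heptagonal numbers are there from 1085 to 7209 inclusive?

The n-th heptagonal number is n(5n−3)/2.
Smallest index with value ≥ 1085: n = 22 (giving 1177).
Largest index with value ≤ 7209: n = 54 (giving 7209).
Indices 22 through 54: 33 terms.

33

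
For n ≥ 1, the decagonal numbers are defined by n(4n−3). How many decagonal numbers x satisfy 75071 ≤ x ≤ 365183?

165

The n-th decagonal number is n(4n−3).
Smallest index with value ≥ 75071: n = 138 (giving 75762).
Largest index with value ≤ 365183: n = 302 (giving 363910).
Indices 138 through 302: 165 terms.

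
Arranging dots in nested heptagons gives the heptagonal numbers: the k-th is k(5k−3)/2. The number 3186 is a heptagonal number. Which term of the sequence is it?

Set n(5n−3)/2 = 3186, giving 5n² − 3n − 6372 = 0.
The discriminant is 9 + 40·3186 = 127449, and √127449 = 357.
So n = (3 + 357) / 10 = 360/10 = 36.

36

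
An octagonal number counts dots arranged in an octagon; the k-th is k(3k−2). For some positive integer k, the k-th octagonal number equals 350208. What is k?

Set n(3n−2) = 350208, giving 3n² − 2n − 350208 = 0.
The discriminant is 4 + 12·350208 = 4202500, and √4202500 = 2050.
So n = (2 + 2050) / 6 = 2052/6 = 342.

342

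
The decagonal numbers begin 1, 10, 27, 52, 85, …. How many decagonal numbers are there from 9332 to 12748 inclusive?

The n-th decagonal number is n(4n−3).
Smallest index with value ≥ 9332: n = 49 (giving 9457).
Largest index with value ≤ 12748: n = 56 (giving 12376).
Indices 49 through 56: 8 terms.

8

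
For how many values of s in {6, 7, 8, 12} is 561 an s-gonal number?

s = 6: P(6, 17) = 561. ✓
s = 7: P(7, 15) = 540 and P(7, 16) = 616; 561 is not s-gonal.
s = 8: P(8, 14) = 560 and P(8, 15) = 645; 561 is not s-gonal.
s = 12: P(12, 11) = 561. ✓
Hits: s ∈ {6, 12} → 2.

2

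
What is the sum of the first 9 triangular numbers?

165

Σ i(i+1)/2 = (Σi² + Σi) / 2 over i = 1..9.
Σi = 45 and Σi² = 285.
(1·285 + 1·45) / 2 = 330/2 = 165.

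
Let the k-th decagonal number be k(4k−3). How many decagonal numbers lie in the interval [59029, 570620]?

The n-th decagonal number is n(4n−3).
Smallest index with value ≥ 59029: n = 122 (giving 59170).
Largest index with value ≤ 570620: n = 378 (giving 570402).
Indices 122 through 378: 257 terms.

257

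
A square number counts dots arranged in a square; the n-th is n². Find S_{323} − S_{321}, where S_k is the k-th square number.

1288

323² = 104329 and 321² = 103041.
Difference: 104329 − 103041 = 1288.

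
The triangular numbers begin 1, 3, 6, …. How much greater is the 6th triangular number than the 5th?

Consecutive triangular numbers differ by n: T_{6} − T_{5} = 6.

6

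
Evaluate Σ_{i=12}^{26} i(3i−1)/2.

Σ i(3i−1)/2 = (3Σi² − Σi) / 2 over i = 12..26.
Σi = 351 − 66 = 285 and Σi² = 6201 − 506 = 5695.
(3·5695 − 1·285) / 2 = 16800/2 = 8400.

8400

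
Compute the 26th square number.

676

26² = 676.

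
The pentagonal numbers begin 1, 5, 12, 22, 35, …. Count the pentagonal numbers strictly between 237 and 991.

13

The n-th pentagonal number is n(3n−1)/2.
Smallest index with value > 237: n = 13 (giving 247).
Largest index with value < 991: n = 25 (giving 925).
Indices 13 through 25: 13 terms.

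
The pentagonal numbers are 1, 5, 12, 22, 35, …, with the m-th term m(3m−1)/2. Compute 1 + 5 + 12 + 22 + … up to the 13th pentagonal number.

Σ i(3i−1)/2 = (3Σi² − Σi) / 2 over i = 1..13.
Σi = 91 and Σi² = 819.
(3·819 − 1·91) / 2 = 2366/2 = 1183.

1183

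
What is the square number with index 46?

2116

The 46th square number is n² with n = 46.
46² = 2116.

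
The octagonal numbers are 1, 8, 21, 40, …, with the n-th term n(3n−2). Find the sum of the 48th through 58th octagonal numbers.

91861

Σ i(3i−2) = 3Σi² − 2Σi over i = 48..58.
Σi = 1711 − 1128 = 583 and Σi² = 66729 − 35720 = 31009.
3·31009 − 2·583 = 91861.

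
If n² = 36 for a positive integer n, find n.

We need n² = 36, so n = √36 = 6.
Check: 6² = 36. ✓

6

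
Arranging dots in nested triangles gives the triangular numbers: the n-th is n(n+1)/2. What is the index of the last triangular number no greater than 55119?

Solve n(n+1)/2 ≤ 55119 for integer n.
n = 331 gives 54946 ≤ 55119, while n = 332 gives 55278 > 55119; so the answer is index 331.

331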